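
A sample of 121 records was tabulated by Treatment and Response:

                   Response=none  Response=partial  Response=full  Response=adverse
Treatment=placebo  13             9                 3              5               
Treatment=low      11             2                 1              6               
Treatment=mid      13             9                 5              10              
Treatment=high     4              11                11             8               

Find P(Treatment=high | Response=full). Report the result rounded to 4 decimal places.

0.5500

Total with Response=full: 3 + 1 + 5 + 11 = 20.
P(Treatment=high | Response=full) = 11/20 = 0.5500.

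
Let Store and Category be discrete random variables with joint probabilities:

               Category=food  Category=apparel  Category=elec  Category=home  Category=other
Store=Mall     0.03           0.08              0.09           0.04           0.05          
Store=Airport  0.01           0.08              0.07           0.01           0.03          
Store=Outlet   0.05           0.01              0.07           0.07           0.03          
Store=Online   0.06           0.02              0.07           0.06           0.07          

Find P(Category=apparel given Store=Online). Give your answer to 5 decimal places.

0.07143

P(Store=Online) = 0.06 + 0.02 + 0.07 + 0.06 + 0.07 = 0.28.
P(Category=apparel | Store=Online) = 0.02/0.28 = 0.07143.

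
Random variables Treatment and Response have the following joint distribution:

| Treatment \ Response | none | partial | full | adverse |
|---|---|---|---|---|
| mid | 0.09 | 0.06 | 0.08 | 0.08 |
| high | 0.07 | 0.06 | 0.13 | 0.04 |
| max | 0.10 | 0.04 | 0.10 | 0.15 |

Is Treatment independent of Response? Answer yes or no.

no

P(Treatment=max) = 0.39 and P(Response=adverse) = 0.27, so their product is 0.1053, but P(Treatment=max, Response=adverse) = 0.15. Since these differ, Treatment and Response are not independent.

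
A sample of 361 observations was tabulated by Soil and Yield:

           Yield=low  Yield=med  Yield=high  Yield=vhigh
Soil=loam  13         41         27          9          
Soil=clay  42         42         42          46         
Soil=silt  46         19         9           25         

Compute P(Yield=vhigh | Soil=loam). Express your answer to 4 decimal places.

0.1000

Total with Soil=loam: 13 + 41 + 27 + 9 = 90.
P(Yield=vhigh | Soil=loam) = 9/90 = 0.1000.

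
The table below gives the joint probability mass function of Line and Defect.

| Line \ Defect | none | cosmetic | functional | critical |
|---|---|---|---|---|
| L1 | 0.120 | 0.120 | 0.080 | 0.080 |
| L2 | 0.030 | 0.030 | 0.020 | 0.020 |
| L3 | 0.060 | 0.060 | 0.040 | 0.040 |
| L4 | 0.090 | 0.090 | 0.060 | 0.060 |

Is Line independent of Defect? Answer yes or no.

yes

Every cell satisfies P(Line,Defect) = P(Line)·P(Defect). For instance P(Line=L2) = 0.100, P(Defect=critical) = 0.200, and 0.100×0.200 = 0.020 matches the joint entry. So Line and Defect are independent.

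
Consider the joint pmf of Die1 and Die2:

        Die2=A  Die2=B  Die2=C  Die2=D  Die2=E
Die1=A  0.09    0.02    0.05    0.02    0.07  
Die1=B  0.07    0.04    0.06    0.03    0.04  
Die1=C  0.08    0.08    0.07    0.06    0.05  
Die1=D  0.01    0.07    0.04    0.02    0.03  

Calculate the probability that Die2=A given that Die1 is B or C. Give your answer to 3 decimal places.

P(Die1=B) = 0.07 + 0.04 + 0.06 + 0.03 + 0.04 = 0.24.
P(Die1=C) = 0.08 + 0.08 + 0.07 + 0.06 + 0.05 = 0.34.
P(Die1 ∈ {B, C}) = 0.24 + 0.34 = 0.58; P(Die2=A, Die1 ∈ {B, C}) = 0.07 + 0.08 = 0.15.
P(Die2=A | Die1 ∈ {B, C}) = 0.15/0.58 = 0.259.

0.259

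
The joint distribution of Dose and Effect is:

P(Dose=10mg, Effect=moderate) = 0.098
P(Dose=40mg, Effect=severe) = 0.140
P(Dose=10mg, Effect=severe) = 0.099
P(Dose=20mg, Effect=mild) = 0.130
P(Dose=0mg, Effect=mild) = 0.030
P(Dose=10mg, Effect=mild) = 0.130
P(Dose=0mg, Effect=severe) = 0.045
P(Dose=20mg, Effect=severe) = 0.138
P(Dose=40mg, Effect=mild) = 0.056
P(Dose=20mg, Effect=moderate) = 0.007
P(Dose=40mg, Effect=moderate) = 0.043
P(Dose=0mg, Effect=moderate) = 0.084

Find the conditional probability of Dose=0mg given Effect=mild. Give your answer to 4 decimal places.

P(Effect=mild) = 0.030 + 0.130 + 0.130 + 0.056 = 0.346.
P(Dose=0mg | Effect=mild) = 0.030/0.346 = 0.0867.

0.0867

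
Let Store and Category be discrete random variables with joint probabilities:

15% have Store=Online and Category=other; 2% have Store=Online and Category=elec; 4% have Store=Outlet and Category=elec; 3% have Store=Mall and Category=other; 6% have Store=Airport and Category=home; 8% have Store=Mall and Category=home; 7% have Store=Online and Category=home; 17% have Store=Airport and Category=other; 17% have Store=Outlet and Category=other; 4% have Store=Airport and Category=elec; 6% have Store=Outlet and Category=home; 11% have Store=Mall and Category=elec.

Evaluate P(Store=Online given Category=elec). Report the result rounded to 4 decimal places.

0.0952

P(Category=elec) = 0.11 + 0.04 + 0.04 + 0.02 = 0.21.
P(Store=Online | Category=elec) = 0.02/0.21 = 0.0952.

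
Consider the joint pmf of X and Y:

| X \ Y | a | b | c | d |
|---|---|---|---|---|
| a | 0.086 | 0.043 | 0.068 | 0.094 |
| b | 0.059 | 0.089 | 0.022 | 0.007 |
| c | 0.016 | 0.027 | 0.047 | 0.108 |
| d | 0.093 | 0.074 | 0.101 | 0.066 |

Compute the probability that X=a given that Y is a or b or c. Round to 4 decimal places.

0.2717

P(Y=a) = 0.086 + 0.059 + 0.016 + 0.093 = 0.254.
P(Y=b) = 0.043 + 0.089 + 0.027 + 0.074 = 0.233.
P(Y=c) = 0.068 + 0.022 + 0.047 + 0.101 = 0.238.
P(Y ∈ {a, b, c}) = 0.254 + 0.233 + 0.238 = 0.725; P(X=a, Y ∈ {a, b, c}) = 0.086 + 0.043 + 0.068 = 0.197.
P(X=a | Y ∈ {a, b, c}) = 0.197/0.725 = 0.2717.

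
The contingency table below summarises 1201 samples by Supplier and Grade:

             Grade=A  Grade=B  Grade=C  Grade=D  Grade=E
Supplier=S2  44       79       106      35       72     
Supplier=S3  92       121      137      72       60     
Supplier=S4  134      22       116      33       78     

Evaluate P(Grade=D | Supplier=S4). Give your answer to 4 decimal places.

0.0862

Total with Supplier=S4: 134 + 22 + 116 + 33 + 78 = 383.
P(Grade=D | Supplier=S4) = 33/383 = 0.0862.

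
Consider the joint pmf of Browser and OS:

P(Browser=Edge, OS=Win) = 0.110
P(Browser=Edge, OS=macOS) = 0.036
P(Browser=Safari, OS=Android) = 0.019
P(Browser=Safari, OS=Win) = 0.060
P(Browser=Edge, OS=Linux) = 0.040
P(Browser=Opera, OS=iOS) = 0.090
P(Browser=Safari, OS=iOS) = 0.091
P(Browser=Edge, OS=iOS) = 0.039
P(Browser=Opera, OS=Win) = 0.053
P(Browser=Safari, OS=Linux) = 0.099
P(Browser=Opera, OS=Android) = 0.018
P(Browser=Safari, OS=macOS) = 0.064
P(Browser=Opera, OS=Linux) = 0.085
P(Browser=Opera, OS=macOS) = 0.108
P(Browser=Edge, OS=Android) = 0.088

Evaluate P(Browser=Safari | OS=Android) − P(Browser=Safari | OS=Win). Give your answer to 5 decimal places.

-0.11706

P(OS=Android) = 0.019 + 0.088 + 0.018 = 0.125; P(Browser=Safari | OS=Android) = 0.019/0.125 = 0.152000.
P(OS=Win) = 0.060 + 0.110 + 0.053 = 0.223; P(Browser=Safari | OS=Win) = 0.060/0.223 = 0.269058.
Difference = -0.11706.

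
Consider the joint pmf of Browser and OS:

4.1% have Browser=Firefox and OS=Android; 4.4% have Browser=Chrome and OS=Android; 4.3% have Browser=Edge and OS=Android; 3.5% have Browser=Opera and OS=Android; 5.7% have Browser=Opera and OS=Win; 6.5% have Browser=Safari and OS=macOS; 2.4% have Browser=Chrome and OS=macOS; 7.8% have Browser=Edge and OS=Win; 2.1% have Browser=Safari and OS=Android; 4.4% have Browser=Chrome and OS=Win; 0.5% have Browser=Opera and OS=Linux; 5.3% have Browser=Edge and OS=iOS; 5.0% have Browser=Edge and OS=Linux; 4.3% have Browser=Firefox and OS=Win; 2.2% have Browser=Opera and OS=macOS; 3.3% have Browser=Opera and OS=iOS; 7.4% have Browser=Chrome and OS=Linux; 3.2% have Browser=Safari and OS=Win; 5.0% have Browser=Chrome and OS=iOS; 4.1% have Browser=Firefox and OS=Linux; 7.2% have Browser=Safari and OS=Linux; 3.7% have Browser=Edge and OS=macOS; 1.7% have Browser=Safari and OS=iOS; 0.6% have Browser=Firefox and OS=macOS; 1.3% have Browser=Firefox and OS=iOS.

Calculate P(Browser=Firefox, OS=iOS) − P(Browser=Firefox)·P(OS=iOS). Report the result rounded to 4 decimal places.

P(Browser=Firefox) = 0.043 + 0.006 + 0.041 + 0.013 + 0.041 = 0.144.
P(OS=iOS) = 0.050 + 0.013 + 0.017 + 0.053 + 0.033 = 0.166.
P(Browser=Firefox, OS=iOS) − P(Browser=Firefox)P(OS=iOS) = 0.013 − 0.144×0.166 = -0.0109.

-0.0109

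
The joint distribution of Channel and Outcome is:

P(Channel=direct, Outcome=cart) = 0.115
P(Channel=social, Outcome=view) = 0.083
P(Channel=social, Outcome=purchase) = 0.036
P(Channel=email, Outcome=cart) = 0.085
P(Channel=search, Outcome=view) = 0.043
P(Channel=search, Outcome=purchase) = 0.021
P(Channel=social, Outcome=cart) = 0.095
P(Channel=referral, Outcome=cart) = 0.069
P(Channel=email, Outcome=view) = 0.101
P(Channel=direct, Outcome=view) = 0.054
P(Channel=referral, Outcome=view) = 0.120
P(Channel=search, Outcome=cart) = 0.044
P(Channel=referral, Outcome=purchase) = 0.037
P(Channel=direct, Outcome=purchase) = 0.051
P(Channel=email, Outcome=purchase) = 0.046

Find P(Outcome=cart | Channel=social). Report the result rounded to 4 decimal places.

P(Channel=social) = 0.083 + 0.095 + 0.036 = 0.214.
P(Outcome=cart | Channel=social) = 0.095/0.214 = 0.4439.

0.4439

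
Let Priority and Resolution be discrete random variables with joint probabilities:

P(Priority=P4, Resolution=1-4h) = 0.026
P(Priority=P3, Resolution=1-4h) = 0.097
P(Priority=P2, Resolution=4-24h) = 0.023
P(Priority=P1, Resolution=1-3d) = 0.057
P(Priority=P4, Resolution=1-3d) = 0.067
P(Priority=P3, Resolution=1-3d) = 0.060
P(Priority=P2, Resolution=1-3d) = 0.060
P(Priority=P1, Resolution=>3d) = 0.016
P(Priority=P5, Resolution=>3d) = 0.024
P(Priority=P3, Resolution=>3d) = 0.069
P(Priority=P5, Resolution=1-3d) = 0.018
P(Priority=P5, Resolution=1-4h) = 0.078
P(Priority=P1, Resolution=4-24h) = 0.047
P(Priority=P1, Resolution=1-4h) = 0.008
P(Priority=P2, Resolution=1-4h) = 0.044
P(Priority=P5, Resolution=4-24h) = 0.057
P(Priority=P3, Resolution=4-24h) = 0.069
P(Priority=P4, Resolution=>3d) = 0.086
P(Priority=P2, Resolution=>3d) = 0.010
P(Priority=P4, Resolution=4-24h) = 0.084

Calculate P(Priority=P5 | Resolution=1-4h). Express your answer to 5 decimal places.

0.30830

P(Resolution=1-4h) = 0.008 + 0.044 + 0.097 + 0.026 + 0.078 = 0.253.
P(Priority=P5 | Resolution=1-4h) = 0.078/0.253 = 0.30830.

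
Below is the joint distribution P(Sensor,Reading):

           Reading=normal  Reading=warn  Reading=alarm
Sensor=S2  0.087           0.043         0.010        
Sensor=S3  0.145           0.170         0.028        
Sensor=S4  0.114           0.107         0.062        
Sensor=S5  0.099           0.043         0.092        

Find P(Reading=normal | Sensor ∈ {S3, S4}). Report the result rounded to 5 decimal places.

0.41374

P(Sensor=S3) = 0.145 + 0.170 + 0.028 = 0.343.
P(Sensor=S4) = 0.114 + 0.107 + 0.062 = 0.283.
P(Sensor ∈ {S3, S4}) = 0.343 + 0.283 = 0.626; P(Reading=normal, Sensor ∈ {S3, S4}) = 0.145 + 0.114 = 0.259.
P(Reading=normal | Sensor ∈ {S3, S4}) = 0.259/0.626 = 0.41374.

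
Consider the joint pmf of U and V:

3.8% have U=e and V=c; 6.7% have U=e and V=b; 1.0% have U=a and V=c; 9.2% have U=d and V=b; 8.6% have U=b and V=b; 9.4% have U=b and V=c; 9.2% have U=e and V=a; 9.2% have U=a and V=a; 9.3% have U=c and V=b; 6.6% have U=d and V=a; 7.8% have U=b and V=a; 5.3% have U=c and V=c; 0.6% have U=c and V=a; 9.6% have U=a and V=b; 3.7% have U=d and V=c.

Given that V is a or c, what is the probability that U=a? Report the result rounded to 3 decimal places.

P(V=a) = 0.092 + 0.078 + 0.006 + 0.066 + 0.092 = 0.334.
P(V=c) = 0.010 + 0.094 + 0.053 + 0.037 + 0.038 = 0.232.
P(V ∈ {a, c}) = 0.334 + 0.232 = 0.566; P(U=a, V ∈ {a, c}) = 0.092 + 0.010 = 0.102.
P(U=a | V ∈ {a, c}) = 0.102/0.566 = 0.180.

0.180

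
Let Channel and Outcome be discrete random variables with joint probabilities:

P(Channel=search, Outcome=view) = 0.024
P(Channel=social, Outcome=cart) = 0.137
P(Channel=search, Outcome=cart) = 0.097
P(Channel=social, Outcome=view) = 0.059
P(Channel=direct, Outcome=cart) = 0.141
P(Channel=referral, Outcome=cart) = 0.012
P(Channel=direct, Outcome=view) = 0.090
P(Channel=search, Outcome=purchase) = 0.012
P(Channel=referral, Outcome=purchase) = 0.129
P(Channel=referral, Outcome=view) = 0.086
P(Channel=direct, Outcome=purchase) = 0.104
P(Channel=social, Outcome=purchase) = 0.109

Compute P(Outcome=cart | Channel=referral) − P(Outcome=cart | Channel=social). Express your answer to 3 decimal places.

-0.396

P(Channel=referral) = 0.086 + 0.012 + 0.129 = 0.227; P(Outcome=cart | Channel=referral) = 0.012/0.227 = 0.0529.
P(Channel=social) = 0.059 + 0.137 + 0.109 = 0.305; P(Outcome=cart | Channel=social) = 0.137/0.305 = 0.4492.
Difference = -0.396.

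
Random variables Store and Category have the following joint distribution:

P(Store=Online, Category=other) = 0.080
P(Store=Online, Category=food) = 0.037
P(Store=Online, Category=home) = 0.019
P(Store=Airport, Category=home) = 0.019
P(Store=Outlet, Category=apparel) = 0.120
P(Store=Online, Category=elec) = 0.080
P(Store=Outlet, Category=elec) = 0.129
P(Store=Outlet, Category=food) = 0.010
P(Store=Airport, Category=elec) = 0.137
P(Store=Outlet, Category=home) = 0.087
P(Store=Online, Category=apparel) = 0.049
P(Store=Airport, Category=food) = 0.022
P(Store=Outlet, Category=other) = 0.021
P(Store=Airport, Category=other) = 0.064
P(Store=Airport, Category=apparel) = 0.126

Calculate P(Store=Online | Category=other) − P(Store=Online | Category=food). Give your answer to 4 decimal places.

-0.0514

P(Category=other) = 0.064 + 0.021 + 0.080 = 0.165; P(Store=Online | Category=other) = 0.080/0.165 = 0.48485.
P(Category=food) = 0.022 + 0.010 + 0.037 = 0.069; P(Store=Online | Category=food) = 0.037/0.069 = 0.53623.
Difference = -0.0514.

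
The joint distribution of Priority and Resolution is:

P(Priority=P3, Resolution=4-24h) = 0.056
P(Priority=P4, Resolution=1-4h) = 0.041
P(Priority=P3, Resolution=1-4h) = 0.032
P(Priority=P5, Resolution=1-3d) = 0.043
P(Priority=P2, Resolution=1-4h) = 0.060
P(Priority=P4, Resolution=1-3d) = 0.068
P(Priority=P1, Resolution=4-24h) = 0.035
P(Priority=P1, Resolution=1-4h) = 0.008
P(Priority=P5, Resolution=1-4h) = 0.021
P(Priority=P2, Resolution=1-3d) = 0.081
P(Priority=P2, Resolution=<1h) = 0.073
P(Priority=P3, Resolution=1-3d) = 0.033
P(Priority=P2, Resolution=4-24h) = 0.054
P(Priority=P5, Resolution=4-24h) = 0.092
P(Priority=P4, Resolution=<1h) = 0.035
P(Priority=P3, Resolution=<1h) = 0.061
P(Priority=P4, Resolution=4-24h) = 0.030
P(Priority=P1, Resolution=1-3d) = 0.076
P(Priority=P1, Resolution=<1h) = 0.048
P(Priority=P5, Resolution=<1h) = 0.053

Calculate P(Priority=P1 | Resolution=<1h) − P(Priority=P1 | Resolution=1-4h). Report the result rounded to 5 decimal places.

P(Resolution=<1h) = 0.048 + 0.073 + 0.061 + 0.035 + 0.053 = 0.270; P(Priority=P1 | Resolution=<1h) = 0.048/0.270 = 0.177778.
P(Resolution=1-4h) = 0.008 + 0.060 + 0.032 + 0.041 + 0.021 = 0.162; P(Priority=P1 | Resolution=1-4h) = 0.008/0.162 = 0.049383.
Difference = 0.12840.

0.12840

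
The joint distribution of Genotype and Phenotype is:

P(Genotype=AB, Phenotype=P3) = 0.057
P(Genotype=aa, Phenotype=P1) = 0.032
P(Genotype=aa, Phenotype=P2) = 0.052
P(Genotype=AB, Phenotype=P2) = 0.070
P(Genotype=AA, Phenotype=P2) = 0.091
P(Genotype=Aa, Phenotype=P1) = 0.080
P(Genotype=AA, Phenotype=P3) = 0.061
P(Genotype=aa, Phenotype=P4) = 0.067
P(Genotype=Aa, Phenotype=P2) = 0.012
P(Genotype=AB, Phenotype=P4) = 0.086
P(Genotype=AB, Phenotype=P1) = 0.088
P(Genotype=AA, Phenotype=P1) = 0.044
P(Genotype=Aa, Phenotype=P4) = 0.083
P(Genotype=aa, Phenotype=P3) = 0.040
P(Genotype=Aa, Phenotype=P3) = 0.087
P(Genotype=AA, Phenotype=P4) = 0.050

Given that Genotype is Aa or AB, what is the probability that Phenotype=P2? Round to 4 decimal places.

0.1456

P(Genotype=Aa) = 0.080 + 0.012 + 0.087 + 0.083 = 0.262.
P(Genotype=AB) = 0.088 + 0.070 + 0.057 + 0.086 = 0.301.
P(Genotype ∈ {Aa, AB}) = 0.262 + 0.301 = 0.563; P(Phenotype=P2, Genotype ∈ {Aa, AB}) = 0.012 + 0.070 = 0.082.
P(Phenotype=P2 | Genotype ∈ {Aa, AB}) = 0.082/0.563 = 0.1456.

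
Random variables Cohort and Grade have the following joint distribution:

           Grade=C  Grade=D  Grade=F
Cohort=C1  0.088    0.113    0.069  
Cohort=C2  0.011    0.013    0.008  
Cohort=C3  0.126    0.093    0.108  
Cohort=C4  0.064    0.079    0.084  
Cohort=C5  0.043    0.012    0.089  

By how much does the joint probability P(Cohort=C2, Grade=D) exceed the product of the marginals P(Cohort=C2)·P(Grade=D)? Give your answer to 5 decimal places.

P(Cohort=C2) = 0.011 + 0.013 + 0.008 = 0.032.
P(Grade=D) = 0.113 + 0.013 + 0.093 + 0.079 + 0.012 = 0.310.
P(Cohort=C2, Grade=D) − P(Cohort=C2)P(Grade=D) = 0.013 − 0.032×0.310 = 0.00308.

0.00308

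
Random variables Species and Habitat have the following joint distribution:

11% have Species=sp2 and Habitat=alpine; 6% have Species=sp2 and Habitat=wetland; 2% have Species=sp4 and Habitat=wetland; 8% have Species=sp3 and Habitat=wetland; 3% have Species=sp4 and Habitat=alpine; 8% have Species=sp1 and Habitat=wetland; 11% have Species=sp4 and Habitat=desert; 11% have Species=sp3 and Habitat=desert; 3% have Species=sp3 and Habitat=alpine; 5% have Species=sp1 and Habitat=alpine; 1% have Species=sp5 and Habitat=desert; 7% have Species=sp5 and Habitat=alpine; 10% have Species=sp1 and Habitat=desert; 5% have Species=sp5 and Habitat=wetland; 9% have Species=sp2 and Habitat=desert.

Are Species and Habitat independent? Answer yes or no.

no

P(Species=sp5) = 0.13 and P(Habitat=desert) = 0.42, so their product is 0.0546, but P(Species=sp5, Habitat=desert) = 0.01. Since these differ, Species and Habitat are not independent.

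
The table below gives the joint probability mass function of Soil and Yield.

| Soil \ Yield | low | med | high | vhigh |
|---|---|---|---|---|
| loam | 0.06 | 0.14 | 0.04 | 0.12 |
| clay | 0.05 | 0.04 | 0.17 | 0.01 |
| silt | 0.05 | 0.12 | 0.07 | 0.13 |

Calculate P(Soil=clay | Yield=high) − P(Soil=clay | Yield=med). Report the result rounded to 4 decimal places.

P(Yield=high) = 0.04 + 0.17 + 0.07 = 0.28; P(Soil=clay | Yield=high) = 0.17/0.28 = 0.60714.
P(Yield=med) = 0.14 + 0.04 + 0.12 = 0.30; P(Soil=clay | Yield=med) = 0.04/0.30 = 0.13333.
Difference = 0.4738.

0.4738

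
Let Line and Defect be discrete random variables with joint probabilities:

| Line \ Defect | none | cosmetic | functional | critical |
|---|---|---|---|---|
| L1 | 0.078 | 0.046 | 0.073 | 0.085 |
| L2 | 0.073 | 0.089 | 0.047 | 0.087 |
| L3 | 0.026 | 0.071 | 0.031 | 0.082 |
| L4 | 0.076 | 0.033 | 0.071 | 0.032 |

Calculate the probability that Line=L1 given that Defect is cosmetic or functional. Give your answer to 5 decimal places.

P(Defect=cosmetic) = 0.046 + 0.089 + 0.071 + 0.033 = 0.239.
P(Defect=functional) = 0.073 + 0.047 + 0.031 + 0.071 = 0.222.
P(Defect ∈ {cosmetic, functional}) = 0.239 + 0.222 = 0.461; P(Line=L1, Defect ∈ {cosmetic, functional}) = 0.046 + 0.073 = 0.119.
P(Line=L1 | Defect ∈ {cosmetic, functional}) = 0.119/0.461 = 0.25813.

0.25813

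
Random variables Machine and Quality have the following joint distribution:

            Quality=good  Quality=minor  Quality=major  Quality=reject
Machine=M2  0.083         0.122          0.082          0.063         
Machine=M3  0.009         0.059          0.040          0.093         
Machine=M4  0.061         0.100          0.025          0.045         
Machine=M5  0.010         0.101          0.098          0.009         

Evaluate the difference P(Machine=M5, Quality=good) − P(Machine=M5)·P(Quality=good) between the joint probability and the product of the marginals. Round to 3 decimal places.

P(Machine=M5) = 0.010 + 0.101 + 0.098 + 0.009 = 0.218.
P(Quality=good) = 0.083 + 0.009 + 0.061 + 0.010 = 0.163.
P(Machine=M5, Quality=good) − P(Machine=M5)P(Quality=good) = 0.010 − 0.218×0.163 = -0.026.

-0.026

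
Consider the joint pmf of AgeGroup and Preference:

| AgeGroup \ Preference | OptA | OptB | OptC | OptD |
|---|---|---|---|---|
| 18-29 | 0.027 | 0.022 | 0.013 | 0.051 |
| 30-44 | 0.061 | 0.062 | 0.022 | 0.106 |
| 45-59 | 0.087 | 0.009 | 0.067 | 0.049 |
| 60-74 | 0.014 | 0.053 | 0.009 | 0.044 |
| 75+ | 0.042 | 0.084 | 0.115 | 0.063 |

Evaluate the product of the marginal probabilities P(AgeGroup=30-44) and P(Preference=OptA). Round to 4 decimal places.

0.0580

P(AgeGroup=30-44) = 0.061 + 0.062 + 0.022 + 0.106 = 0.251.
P(Preference=OptA) = 0.027 + 0.061 + 0.087 + 0.014 + 0.042 = 0.231.
Product: 0.251 × 0.231 = 0.0580.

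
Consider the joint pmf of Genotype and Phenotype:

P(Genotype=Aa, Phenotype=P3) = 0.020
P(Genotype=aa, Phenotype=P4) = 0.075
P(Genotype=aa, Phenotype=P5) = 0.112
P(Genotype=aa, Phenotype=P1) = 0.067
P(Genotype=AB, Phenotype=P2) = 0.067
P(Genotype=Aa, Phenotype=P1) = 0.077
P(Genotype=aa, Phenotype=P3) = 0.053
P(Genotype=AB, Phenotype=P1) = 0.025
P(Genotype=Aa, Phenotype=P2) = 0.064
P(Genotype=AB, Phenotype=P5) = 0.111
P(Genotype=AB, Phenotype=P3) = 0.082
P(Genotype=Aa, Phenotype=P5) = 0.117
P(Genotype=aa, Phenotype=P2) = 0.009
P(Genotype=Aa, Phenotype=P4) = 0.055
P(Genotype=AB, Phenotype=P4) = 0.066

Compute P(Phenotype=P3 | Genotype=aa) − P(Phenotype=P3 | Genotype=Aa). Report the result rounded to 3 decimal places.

P(Genotype=aa) = 0.067 + 0.009 + 0.053 + 0.075 + 0.112 = 0.316; P(Phenotype=P3 | Genotype=aa) = 0.053/0.316 = 0.1677.
P(Genotype=Aa) = 0.077 + 0.064 + 0.020 + 0.055 + 0.117 = 0.333; P(Phenotype=P3 | Genotype=Aa) = 0.020/0.333 = 0.0601.
Difference = 0.108.

0.108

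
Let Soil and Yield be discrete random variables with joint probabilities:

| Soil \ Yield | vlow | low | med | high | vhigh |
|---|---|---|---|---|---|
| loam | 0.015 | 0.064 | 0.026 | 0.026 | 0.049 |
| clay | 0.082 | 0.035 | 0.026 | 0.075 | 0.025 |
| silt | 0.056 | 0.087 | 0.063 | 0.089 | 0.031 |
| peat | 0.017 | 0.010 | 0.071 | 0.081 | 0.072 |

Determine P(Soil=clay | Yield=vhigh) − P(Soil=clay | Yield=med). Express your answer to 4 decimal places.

P(Yield=vhigh) = 0.049 + 0.025 + 0.031 + 0.072 = 0.177; P(Soil=clay | Yield=vhigh) = 0.025/0.177 = 0.14124.
P(Yield=med) = 0.026 + 0.026 + 0.063 + 0.071 = 0.186; P(Soil=clay | Yield=med) = 0.026/0.186 = 0.13978.
Difference = 0.0015.

0.0015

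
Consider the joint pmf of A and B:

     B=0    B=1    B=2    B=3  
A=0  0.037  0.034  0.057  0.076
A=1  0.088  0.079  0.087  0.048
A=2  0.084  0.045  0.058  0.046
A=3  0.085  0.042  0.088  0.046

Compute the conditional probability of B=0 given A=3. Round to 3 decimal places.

0.326

P(A=3) = 0.085 + 0.042 + 0.088 + 0.046 = 0.261.
P(B=0 | A=3) = 0.085/0.261 = 0.326.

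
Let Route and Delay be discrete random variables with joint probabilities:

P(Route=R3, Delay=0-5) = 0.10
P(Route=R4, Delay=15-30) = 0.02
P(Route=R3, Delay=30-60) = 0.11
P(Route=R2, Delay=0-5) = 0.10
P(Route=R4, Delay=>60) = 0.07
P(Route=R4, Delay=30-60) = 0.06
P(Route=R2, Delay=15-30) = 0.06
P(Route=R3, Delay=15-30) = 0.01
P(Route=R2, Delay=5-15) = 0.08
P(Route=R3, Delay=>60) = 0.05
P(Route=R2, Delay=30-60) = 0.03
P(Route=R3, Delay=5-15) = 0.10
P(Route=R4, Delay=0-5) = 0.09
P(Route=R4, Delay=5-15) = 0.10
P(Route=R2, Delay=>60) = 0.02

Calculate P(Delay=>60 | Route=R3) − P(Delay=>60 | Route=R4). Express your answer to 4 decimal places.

-0.0707

P(Route=R3) = 0.10 + 0.10 + 0.01 + 0.11 + 0.05 = 0.37; P(Delay=>60 | Route=R3) = 0.05/0.37 = 0.13514.
P(Route=R4) = 0.09 + 0.10 + 0.02 + 0.06 + 0.07 = 0.34; P(Delay=>60 | Route=R4) = 0.07/0.34 = 0.20588.
Difference = -0.0707.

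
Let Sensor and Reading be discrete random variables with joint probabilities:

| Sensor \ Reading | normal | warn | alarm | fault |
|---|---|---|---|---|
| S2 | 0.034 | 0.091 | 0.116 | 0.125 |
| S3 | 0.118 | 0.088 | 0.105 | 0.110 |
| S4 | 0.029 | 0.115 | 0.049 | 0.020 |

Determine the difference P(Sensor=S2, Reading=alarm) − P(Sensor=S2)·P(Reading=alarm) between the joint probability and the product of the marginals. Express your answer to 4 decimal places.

P(Sensor=S2) = 0.034 + 0.091 + 0.116 + 0.125 = 0.366.
P(Reading=alarm) = 0.116 + 0.105 + 0.049 = 0.270.
P(Sensor=S2, Reading=alarm) − P(Sensor=S2)P(Reading=alarm) = 0.116 − 0.366×0.270 = 0.0172.

0.0172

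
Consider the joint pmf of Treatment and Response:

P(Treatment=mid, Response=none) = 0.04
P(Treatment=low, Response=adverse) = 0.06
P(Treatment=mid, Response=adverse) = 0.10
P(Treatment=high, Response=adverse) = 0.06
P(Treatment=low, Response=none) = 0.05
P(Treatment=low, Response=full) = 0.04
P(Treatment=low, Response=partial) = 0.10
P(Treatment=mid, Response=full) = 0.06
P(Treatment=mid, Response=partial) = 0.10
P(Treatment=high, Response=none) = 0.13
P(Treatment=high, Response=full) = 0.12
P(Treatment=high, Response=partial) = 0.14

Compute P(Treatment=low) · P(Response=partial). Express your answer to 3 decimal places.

P(Treatment=low) = 0.05 + 0.10 + 0.04 + 0.06 = 0.25.
P(Response=partial) = 0.10 + 0.10 + 0.14 = 0.34.
Product: 0.25 × 0.34 = 0.085.

0.085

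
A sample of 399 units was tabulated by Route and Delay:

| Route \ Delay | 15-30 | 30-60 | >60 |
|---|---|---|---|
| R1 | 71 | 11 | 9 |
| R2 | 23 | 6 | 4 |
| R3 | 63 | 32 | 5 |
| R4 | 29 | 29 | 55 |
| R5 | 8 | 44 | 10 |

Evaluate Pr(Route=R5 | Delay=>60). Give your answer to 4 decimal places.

Total with Delay=>60: 9 + 4 + 5 + 55 + 10 = 83.
P(Route=R5 | Delay=>60) = 10/83 = 0.1205.

0.1205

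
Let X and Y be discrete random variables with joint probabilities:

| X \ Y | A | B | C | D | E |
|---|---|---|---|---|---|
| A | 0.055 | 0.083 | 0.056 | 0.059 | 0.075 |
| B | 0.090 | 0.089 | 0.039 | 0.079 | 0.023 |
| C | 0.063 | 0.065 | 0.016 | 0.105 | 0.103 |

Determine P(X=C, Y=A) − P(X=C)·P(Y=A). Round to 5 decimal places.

-0.01022

P(X=C) = 0.063 + 0.065 + 0.016 + 0.105 + 0.103 = 0.352.
P(Y=A) = 0.055 + 0.090 + 0.063 = 0.208.
P(X=C, Y=A) − P(X=C)P(Y=A) = 0.063 − 0.352×0.208 = -0.01022.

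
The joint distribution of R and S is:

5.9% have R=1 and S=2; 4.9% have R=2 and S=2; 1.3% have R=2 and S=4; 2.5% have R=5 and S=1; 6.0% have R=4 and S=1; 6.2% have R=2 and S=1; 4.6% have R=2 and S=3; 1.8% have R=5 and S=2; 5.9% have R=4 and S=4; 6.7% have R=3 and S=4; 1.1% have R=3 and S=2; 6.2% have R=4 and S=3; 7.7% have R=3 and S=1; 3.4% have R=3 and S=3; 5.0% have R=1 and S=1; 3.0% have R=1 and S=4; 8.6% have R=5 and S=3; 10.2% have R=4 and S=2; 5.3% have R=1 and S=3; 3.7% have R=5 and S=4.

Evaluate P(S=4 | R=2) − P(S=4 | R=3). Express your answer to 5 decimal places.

-0.27803

P(R=2) = 0.062 + 0.049 + 0.046 + 0.013 = 0.170; P(S=4 | R=2) = 0.013/0.170 = 0.076471.
P(R=3) = 0.077 + 0.011 + 0.034 + 0.067 = 0.189; P(S=4 | R=3) = 0.067/0.189 = 0.354497.
Difference = -0.27803.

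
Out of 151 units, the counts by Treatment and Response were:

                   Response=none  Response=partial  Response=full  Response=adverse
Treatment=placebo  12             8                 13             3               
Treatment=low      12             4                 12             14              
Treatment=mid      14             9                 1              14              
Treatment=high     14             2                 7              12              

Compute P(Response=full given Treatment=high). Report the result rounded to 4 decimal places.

0.2000

Total with Treatment=high: 14 + 2 + 7 + 12 = 35.
P(Response=full | Treatment=high) = 7/35 = 0.2000.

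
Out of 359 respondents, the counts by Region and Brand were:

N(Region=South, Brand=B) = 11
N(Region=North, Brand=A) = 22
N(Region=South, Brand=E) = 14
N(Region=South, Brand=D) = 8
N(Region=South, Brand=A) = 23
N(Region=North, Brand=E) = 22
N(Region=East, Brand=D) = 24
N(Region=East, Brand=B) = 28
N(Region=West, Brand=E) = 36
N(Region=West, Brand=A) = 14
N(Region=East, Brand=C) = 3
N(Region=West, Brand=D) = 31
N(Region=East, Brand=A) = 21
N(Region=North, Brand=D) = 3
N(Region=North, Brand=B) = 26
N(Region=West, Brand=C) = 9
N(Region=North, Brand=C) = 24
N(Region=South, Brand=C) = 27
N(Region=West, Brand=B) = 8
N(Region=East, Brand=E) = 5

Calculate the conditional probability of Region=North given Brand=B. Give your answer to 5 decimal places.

Total with Brand=B: 26 + 11 + 28 + 8 = 73.
P(Region=North | Brand=B) = 26/73 = 0.35616.

0.35616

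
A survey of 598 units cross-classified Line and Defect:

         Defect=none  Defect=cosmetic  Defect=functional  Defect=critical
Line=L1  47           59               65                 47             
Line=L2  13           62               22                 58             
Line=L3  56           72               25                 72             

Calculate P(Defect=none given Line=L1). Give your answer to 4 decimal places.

Total with Line=L1: 47 + 59 + 65 + 47 = 218.
P(Defect=none | Line=L1) = 47/218 = 0.2156.

0.2156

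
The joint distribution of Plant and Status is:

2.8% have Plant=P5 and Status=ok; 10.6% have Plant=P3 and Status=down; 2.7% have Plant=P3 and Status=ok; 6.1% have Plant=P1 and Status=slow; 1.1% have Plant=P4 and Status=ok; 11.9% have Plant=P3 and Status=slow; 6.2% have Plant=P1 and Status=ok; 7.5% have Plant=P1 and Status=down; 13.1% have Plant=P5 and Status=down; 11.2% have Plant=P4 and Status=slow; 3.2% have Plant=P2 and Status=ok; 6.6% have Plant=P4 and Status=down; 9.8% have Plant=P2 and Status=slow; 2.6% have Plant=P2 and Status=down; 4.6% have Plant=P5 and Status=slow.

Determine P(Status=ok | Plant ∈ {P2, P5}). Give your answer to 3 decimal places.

0.166

P(Plant=P2) = 0.032 + 0.098 + 0.026 = 0.156.
P(Plant=P5) = 0.028 + 0.046 + 0.131 = 0.205.
P(Plant ∈ {P2, P5}) = 0.156 + 0.205 = 0.361; P(Status=ok, Plant ∈ {P2, P5}) = 0.032 + 0.028 = 0.060.
P(Status=ok | Plant ∈ {P2, P5}) = 0.060/0.361 = 0.166.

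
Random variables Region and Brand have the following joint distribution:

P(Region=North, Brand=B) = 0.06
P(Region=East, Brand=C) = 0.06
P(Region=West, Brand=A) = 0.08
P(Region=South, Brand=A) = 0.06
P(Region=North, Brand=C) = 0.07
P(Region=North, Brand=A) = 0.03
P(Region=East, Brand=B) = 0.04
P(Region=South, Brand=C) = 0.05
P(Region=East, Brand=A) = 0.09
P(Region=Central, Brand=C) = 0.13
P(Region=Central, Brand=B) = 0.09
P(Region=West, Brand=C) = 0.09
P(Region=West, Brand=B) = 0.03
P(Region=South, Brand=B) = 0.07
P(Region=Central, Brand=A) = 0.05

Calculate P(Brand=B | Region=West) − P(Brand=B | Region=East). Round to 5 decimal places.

-0.06053

P(Region=West) = 0.08 + 0.03 + 0.09 = 0.20; P(Brand=B | Region=West) = 0.03/0.20 = 0.150000.
P(Region=East) = 0.09 + 0.04 + 0.06 = 0.19; P(Brand=B | Region=East) = 0.04/0.19 = 0.210526.
Difference = -0.06053.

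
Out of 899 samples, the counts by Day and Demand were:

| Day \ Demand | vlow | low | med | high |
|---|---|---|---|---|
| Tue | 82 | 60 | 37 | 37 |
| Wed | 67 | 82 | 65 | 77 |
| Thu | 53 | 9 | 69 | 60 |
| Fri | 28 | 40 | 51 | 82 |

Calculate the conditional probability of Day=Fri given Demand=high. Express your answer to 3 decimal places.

0.320

Total with Demand=high: 37 + 77 + 60 + 82 = 256.
P(Day=Fri | Demand=high) = 82/256 = 0.320.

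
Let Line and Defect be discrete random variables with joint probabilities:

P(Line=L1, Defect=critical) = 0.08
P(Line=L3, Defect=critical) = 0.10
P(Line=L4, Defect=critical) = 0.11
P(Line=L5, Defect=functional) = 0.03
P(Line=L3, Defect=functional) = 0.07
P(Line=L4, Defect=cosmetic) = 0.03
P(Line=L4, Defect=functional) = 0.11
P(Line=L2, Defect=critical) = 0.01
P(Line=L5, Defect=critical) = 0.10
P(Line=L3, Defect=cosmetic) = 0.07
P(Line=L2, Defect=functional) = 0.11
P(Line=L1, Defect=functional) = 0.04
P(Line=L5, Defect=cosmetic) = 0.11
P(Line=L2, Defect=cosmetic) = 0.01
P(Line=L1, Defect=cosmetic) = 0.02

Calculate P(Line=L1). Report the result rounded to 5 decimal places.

P(Line=L1) = 0.02 + 0.04 + 0.08 = 0.14.

0.14000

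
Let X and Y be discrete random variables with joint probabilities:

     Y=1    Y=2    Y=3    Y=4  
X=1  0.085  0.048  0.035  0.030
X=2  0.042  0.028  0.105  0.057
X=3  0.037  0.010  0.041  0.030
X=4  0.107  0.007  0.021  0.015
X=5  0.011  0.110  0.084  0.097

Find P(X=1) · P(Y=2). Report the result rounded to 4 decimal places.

P(X=1) = 0.085 + 0.048 + 0.035 + 0.030 = 0.198.
P(Y=2) = 0.048 + 0.028 + 0.010 + 0.007 + 0.110 = 0.203.
Product: 0.198 × 0.203 = 0.0402.

0.0402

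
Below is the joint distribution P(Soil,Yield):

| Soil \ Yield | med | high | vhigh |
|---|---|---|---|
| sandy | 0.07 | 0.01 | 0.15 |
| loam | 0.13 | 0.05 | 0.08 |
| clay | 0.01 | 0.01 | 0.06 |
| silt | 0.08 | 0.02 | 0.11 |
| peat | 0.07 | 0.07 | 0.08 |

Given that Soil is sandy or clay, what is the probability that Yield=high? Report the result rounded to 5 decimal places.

P(Soil=sandy) = 0.07 + 0.01 + 0.15 = 0.23.
P(Soil=clay) = 0.01 + 0.01 + 0.06 = 0.08.
P(Soil ∈ {sandy, clay}) = 0.23 + 0.08 = 0.31; P(Yield=high, Soil ∈ {sandy, clay}) = 0.01 + 0.01 = 0.02.
P(Yield=high | Soil ∈ {sandy, clay}) = 0.02/0.31 = 0.06452.

0.06452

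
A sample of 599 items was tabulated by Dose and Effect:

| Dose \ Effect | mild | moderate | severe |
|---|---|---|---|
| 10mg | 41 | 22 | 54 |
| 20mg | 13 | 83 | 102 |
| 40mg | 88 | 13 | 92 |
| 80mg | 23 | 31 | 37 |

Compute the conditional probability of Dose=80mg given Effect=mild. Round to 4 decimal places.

Total with Effect=mild: 41 + 13 + 88 + 23 = 165.
P(Dose=80mg | Effect=mild) = 23/165 = 0.1394.

0.1394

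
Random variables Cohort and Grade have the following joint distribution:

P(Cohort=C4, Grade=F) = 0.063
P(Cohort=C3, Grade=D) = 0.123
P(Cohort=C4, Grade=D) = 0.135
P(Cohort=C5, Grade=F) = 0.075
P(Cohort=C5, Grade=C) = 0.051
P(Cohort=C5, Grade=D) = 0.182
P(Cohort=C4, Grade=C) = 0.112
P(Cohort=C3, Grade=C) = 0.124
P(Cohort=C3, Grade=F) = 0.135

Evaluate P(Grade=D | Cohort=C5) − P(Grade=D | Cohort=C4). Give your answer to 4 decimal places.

P(Cohort=C5) = 0.051 + 0.182 + 0.075 = 0.308; P(Grade=D | Cohort=C5) = 0.182/0.308 = 0.59091.
P(Cohort=C4) = 0.112 + 0.135 + 0.063 = 0.310; P(Grade=D | Cohort=C4) = 0.135/0.310 = 0.43548.
Difference = 0.1554.

0.1554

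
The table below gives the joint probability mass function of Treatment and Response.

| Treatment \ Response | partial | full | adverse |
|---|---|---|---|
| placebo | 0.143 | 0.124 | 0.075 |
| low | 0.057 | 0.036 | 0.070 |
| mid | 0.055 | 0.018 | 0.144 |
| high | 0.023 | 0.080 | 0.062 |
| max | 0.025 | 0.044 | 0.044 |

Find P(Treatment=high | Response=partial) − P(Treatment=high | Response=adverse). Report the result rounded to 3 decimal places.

P(Response=partial) = 0.143 + 0.057 + 0.055 + 0.023 + 0.025 = 0.303; P(Treatment=high | Response=partial) = 0.023/0.303 = 0.0759.
P(Response=adverse) = 0.075 + 0.070 + 0.144 + 0.062 + 0.044 = 0.395; P(Treatment=high | Response=adverse) = 0.062/0.395 = 0.1570.
Difference = -0.081.

-0.081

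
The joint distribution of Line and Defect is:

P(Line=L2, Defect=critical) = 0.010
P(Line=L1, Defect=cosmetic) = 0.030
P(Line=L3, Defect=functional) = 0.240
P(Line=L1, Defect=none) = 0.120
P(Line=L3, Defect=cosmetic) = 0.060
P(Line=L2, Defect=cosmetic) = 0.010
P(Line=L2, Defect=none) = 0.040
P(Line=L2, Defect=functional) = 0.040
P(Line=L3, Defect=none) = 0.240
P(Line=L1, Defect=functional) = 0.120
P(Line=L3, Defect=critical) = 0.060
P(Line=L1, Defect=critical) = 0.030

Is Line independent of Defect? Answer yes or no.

yes

Every cell satisfies P(Line,Defect) = P(Line)·P(Defect). For instance P(Line=L2) = 0.100, P(Defect=none) = 0.400, and 0.100×0.400 = 0.040 matches the joint entry. So Line and Defect are independent.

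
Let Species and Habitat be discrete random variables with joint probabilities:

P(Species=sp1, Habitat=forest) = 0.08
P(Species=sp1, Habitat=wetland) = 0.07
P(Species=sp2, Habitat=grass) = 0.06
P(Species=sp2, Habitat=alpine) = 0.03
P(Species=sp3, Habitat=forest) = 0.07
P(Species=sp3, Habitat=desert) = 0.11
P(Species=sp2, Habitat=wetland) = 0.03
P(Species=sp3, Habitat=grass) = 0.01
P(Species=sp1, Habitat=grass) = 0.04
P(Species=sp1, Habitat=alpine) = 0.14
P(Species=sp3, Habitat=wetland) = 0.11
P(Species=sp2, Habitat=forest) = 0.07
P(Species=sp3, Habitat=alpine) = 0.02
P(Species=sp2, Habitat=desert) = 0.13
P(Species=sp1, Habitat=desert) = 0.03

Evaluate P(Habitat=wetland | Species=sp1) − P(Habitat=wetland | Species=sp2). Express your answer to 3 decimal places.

0.101

P(Species=sp1) = 0.08 + 0.04 + 0.07 + 0.03 + 0.14 = 0.36; P(Habitat=wetland | Species=sp1) = 0.07/0.36 = 0.1944.
P(Species=sp2) = 0.07 + 0.06 + 0.03 + 0.13 + 0.03 = 0.32; P(Habitat=wetland | Species=sp2) = 0.03/0.32 = 0.0938.
Difference = 0.101.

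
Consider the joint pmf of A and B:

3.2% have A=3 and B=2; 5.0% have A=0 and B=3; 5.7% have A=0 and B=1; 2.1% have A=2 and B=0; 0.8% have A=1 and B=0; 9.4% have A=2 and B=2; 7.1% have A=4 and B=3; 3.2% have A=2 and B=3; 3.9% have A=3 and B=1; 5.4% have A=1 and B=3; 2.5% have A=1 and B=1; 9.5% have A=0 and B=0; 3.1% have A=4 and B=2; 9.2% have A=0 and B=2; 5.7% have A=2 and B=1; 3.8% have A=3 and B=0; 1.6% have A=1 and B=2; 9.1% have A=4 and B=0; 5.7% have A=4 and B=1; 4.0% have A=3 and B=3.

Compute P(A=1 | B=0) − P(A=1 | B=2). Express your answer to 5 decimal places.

P(B=0) = 0.095 + 0.008 + 0.021 + 0.038 + 0.091 = 0.253; P(A=1 | B=0) = 0.008/0.253 = 0.031621.
P(B=2) = 0.092 + 0.016 + 0.094 + 0.032 + 0.031 = 0.265; P(A=1 | B=2) = 0.016/0.265 = 0.060377.
Difference = -0.02876.

-0.02876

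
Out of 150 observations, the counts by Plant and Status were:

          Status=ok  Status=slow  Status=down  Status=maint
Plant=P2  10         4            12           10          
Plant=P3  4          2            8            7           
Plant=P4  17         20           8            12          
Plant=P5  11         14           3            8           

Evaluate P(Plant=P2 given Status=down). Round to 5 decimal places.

Total with Status=down: 12 + 8 + 8 + 3 = 31.
P(Plant=P2 | Status=down) = 12/31 = 0.38710.

0.38710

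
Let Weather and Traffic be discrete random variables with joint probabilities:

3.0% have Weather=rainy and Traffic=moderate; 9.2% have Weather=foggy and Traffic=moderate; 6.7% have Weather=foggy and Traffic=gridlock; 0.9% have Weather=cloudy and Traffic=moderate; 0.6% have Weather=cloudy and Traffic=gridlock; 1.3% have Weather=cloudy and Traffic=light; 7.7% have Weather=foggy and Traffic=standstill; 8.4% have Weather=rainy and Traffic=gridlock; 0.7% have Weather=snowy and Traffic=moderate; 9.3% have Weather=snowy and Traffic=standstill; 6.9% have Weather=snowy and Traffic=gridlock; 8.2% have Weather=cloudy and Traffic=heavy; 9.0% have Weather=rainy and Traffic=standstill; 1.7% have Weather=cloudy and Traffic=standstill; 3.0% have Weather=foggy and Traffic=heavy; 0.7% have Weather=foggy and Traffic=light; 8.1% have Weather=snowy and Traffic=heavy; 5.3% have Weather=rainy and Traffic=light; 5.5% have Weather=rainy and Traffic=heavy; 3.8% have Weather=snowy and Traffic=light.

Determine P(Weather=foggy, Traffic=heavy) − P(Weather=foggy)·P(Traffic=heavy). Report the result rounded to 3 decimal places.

-0.038

P(Weather=foggy) = 0.007 + 0.092 + 0.030 + 0.067 + 0.077 = 0.273.
P(Traffic=heavy) = 0.082 + 0.055 + 0.081 + 0.030 = 0.248.
P(Weather=foggy, Traffic=heavy) − P(Weather=foggy)P(Traffic=heavy) = 0.030 − 0.273×0.248 = -0.038.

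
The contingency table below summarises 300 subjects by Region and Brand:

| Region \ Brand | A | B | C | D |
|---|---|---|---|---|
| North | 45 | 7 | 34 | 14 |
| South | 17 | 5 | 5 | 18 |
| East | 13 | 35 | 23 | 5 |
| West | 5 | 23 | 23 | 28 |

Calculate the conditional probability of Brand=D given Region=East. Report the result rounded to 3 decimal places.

0.066

Total with Region=East: 13 + 35 + 23 + 5 = 76.
P(Brand=D | Region=East) = 5/76 = 0.066.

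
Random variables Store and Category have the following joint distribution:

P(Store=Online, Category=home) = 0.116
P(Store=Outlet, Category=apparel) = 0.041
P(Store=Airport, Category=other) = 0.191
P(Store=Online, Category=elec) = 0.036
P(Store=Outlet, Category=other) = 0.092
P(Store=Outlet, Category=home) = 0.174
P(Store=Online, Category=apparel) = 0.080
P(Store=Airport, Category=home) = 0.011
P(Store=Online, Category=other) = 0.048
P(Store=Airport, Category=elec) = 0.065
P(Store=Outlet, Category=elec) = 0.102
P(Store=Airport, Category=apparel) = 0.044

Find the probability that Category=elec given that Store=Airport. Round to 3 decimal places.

P(Store=Airport) = 0.044 + 0.065 + 0.011 + 0.191 = 0.311.
P(Category=elec | Store=Airport) = 0.065/0.311 = 0.209.

0.209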